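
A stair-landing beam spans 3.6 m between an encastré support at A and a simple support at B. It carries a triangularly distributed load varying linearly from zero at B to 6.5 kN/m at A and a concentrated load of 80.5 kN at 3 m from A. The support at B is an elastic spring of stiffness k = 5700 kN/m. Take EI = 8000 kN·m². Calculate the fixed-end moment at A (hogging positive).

M_A = 47.84 kN·m

Remove the prop at B; the released (primary) structure is a cantilever built in at A.
Downward deflection at the released point B due to the loads:
  triangular load, peak 6.5 at the fixed end: w₀L⁴/(30EI) = 36.39/EI
  point load 80.5 at a = 3: Pa²(3L − a)/(6EI) = 941.9/EI
  δ_0 = 978.2/EI
Flexibility coefficient — unit upward force at B: δ_{BB} = L³/(3EI) = 15.55/EI.
With EI = 8000 kN·m²: δ_0 = 0.12228 m and δ_{BB} = 0.001944 m/kN.
Compatibility — the spring shortens by R_B/k under the reaction it provides: δ_0 − R_B·δ_{BB} = R_B/k. With 1/k = 0.000175 m/kN, R_B = δ_0 / (δ_{BB} + 1/k) = 0.12228 / (0.001944 + 0.000175) = 57.69 kN.
Moment equilibrium about A: M_A = Σ(load moments about A) − R_B·L = 255.5 − 57.69×3.6 = 47.84 kN·m.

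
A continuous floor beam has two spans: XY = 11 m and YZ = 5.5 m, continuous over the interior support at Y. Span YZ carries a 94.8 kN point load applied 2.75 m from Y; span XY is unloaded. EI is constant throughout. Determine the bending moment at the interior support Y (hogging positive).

M_Y = 32.59 kN·m

Take M_Y as the redundant. Released structure: two simple spans XY and YZ with a hinge at Y.
Rotations at Y on the released spans (each span's end-slope, ×1/EI):
  span YZ: point load 94.8 at a = 2.75: Pab(L + b)/(6LEI) = 179.2/EI
  relative rotation θ_0 = (0 + 179.2)/EI = 179.2/EI
A unit hogging moment at Y produces rotation L₁/(3EI) + L₂/(3EI) = 5.5/EI.
Slope continuity at Y: θ_0 = M_Y·5.5/EI, so M_Y = 179.2/5.5 = 32.59 kN·m (hogging).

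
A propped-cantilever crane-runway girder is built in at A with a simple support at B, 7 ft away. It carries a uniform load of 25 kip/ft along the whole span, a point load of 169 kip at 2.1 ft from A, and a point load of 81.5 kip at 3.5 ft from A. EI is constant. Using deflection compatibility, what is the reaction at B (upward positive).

R_B = 111.6 kip

Choose R_B as the redundant. The primary structure is the cantilever fixed at A.
Deflection at B on the released cantilever, summing each load's contribution:
  UDL 25: wL⁴/(8EI) = 7503/EI
  point load 169 at a = 2.1: Pa²(3L − a)/(6EI) = 2348/EI
  point load 81.5 at a = 3.5: Pa²(3L − a)/(6EI) = 2912/EI
  δ_0 = 12763/EI
Tip deflection under a unit load at B: L³/(3EI) = 114.3/EI.
Compatibility at B: δ_0 − R_B·δ_{BB} = 0, so R_B = 12763/114.3 = 111.6 kip.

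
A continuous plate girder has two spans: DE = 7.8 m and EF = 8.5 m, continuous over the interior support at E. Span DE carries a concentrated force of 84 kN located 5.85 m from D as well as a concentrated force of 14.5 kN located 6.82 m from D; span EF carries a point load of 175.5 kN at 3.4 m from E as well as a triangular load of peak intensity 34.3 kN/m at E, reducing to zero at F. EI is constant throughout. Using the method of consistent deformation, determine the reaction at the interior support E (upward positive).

R_E = 350.1 kN

Insert a hinge at E; M_E is the redundant, and each span becomes simply supported.
Discontinuity in slope at E on the released structure — sum the simple-span end rotations:
  span DE: point load 84 at a = 5.85: Pab(L + a)/(6LEI) = 279.5/EI
  span DE: point load 14.5 at a = 6.82: Pab(L + a)/(6LEI) = 30.27/EI
  span EF: point load 175.5 at a = 3.4: Pab(L + b)/(6LEI) = 811.5/EI
  span EF: triangular load, peak 34.3: w₀L³/(45EI) = 468.1/EI
  relative rotation θ_0 = (309.8 + 1280)/EI = 1589/EI
A unit hogging moment at E produces rotation L₁/(3EI) + L₂/(3EI) = 5.433/EI.
Slope continuity at E: θ_0 = M_E·5.433/EI, so M_E = 1589/5.433 = 292.5 kN·m (hogging).
Span DE, ΣM about D with M_E applied at E: R_E^{DE}·7.8 = 590.3 + 292.5, so R_E^{DE} = 113.2 kN and R_D = 98.5 − 113.2 = -14.68 kN.
Span EF, ΣM about F: R_E^{EF}·8.5 = 1721 + 292.5, so R_E^{EF} = 236.9 kN and R_F = 321.3 − 236.9 = 84.38 kN.
R_E = 113.2 + 236.9 = 350.1 kN.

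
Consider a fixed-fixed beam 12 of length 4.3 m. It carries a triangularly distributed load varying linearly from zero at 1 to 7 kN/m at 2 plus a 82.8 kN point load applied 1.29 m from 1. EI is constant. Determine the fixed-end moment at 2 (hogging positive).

M_2 = 28.9 kN·m

Release both end moments; the primary structure is a simply-supported span 12 with redundants M_1 and M_2.
Simple-span end rotations at 1 and 2 under the given loads:
  at 1: triangular load, peak 7: 7w₀L³/(360EI) = 10.82/EI
  at 2: triangular load, peak 7: w₀L³/(45EI) = 12.37/EI
  at 1: point load 82.8 at a = 1.29: Pab(L + b)/(6LEI) = 91.09/EI
  at 2: point load 82.8 at a = 1.29: Pab(L + a)/(6LEI) = 69.66/EI
  θ_10 = 101.9/EI,  θ_20 = 82.03/EI
Flexibility coefficients: a unit moment at one end gives L/(3EI) there and L/(6EI) at the far end, so f₁₁ = f₂₂ = 1.433/EI and f₁₂ = f₂₁ = 0.7167/EI.
Compatibility — zero rotation at each built-in end:
  1.433 M_1 + 0.7167 M_2 = 101.9
  0.7167 M_1 + 1.433 M_2 = 82.03
Solving the pair gives M_1 = 56.65 kN·m and M_2 = 28.9 kN·m (hogging).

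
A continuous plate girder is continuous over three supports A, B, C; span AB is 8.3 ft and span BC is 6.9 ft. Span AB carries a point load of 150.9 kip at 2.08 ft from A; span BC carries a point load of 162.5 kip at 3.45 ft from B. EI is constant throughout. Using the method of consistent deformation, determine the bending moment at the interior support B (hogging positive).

M_B = 175.7 kip·ft

Insert a hinge at B; M_B is the redundant, and each span becomes simply supported.
Rotations at B on the released spans (each span's end-slope, ×1/EI):
  span AB: point load 150.9 at a = 2.08: Pab(L + a)/(6LEI) = 406.9/EI
  span BC: point load 162.5 at a = 3.45: Pab(L + b)/(6LEI) = 483.5/EI
  relative rotation θ_0 = (406.9 + 483.5)/EI = 890.5/EI
A unit hogging moment at B produces rotation L₁/(3EI) + L₂/(3EI) = 5.067/EI.
Slope continuity at B: θ_0 = M_B·5.067/EI, so M_B = 890.5/5.067 = 175.7 kip·ft (hogging).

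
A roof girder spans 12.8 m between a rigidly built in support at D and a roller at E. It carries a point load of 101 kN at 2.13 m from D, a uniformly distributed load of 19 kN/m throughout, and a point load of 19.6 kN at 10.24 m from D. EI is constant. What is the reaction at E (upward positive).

R_E = 109 kN

Choose R_E as the redundant. The primary structure is the cantilever fixed at D.
Deflection at E on the released cantilever, summing each load's contribution:
  point load 101 at a = 2.13: Pa²(3L − a)/(6EI) = 2770/EI
  UDL 19: wL⁴/(8EI) = 63753/EI
  point load 19.6 at a = 10.24: Pa²(3L − a)/(6EI) = 9646/EI
  δ_0 = 76169/EI
Flexibility coefficient — unit upward force at E: δ_{EE} = L³/(3EI) = 699.1/EI.
The prop prevents deflection at E: R_E = δ_0/δ_{EE} = 76169/699.1 = 109 kN.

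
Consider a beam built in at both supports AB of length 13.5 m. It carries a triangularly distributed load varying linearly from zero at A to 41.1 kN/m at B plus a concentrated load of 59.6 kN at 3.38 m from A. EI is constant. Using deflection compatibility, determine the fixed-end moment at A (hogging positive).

M_A = 362.9 kN·m

Release both end moments; the primary structure is a simply-supported span AB with redundants M_A and M_B.
On the primary (simply-supported) span, the end slopes from the loading are:
  at A: triangular load, peak 41.1: 7w₀L³/(360EI) = 1966/EI
  at B: triangular load, peak 41.1: w₀L³/(45EI) = 2247/EI
  at A: point load 59.6 at a = 3.38: Pab(L + b)/(6LEI) = 594.5/EI
  at B: point load 59.6 at a = 3.38: Pab(L + a)/(6LEI) = 424.8/EI
  θ_A0 = 2561/EI,  θ_B0 = 2672/EI
Flexibility coefficients: a unit moment at one end gives L/(3EI) there and L/(6EI) at the far end, so f₁₁ = f₂₂ = 4.5/EI and f₁₂ = f₂₁ = 2.25/EI.
Compatibility — zero rotation at each built-in end:
  4.5 M_A + 2.25 M_B = 2561
  2.25 M_A + 4.5 M_B = 2672
Solving the pair gives M_A = 362.9 kN·m and M_B = 412.3 kN·m (hogging).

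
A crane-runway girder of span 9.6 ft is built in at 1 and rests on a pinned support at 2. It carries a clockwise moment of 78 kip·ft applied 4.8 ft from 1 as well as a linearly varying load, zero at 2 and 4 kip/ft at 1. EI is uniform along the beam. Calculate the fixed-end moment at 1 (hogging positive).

M_1 = 14.83 kip·ft

Take the reaction at 2 as the redundant and release it; the primary structure is a cantilever fixed at 1.
Downward deflection at the released point 2 due to the loads:
  clockwise couple 78 at a = 4.8: M₀a(2L − a)/(2EI) = 2696/EI
  triangular load, peak 4 at the fixed end: w₀L⁴/(30EI) = 1132/EI
  δ_0 = 3828/EI
Tip deflection under a unit load at 2: L³/(3EI) = 294.9/EI.
Compatibility at 2: δ_0 − R_2·δ_{22} = 0, so R_2 = 3828/294.9 = 12.98 kip.
Moment equilibrium about 1: M_1 = Σ(load moments about 1) − R_2·L = 139.4 − 12.98×9.6 = 14.83 kip·ft.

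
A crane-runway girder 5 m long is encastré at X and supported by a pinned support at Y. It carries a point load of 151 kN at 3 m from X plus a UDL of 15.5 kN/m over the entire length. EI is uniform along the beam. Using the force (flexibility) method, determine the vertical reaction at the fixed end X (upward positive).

Choose R_Y as the redundant. The primary structure is the cantilever fixed at X.
Free-end deflection of the primary structure under the applied loading (downward +):
  point load 151 at a = 3: Pa²(3L − a)/(6EI) = 2718/EI
  UDL 15.5: wL⁴/(8EI) = 1211/EI
  δ_0 = 3929/EI
Tip deflection under a unit load at Y: L³/(3EI) = 41.67/EI.
Compatibility at Y: δ_0 − R_Y·δ_{YY} = 0, so R_Y = 3929/41.67 = 94.29 kN.
Vertical equilibrium: R_X = ΣP − R_Y = 228.5 − 94.29 = 134.2 kN.

R_X = 134.2 kN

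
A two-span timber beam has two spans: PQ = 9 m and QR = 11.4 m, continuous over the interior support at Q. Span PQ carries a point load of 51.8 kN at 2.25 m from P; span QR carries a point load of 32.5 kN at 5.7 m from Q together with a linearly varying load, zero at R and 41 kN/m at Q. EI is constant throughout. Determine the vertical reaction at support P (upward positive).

Insert a hinge at Q; M_Q is the redundant, and each span becomes simply supported.
Discontinuity in slope at Q on the released structure — sum the simple-span end rotations:
  span PQ: point load 51.8 at a = 2.25: Pab(L + a)/(6LEI) = 163.9/EI
  span QR: point load 32.5 at a = 5.7: Pab(L + b)/(6LEI) = 264/EI
  span QR: triangular load, peak 41: w₀L³/(45EI) = 1350/EI
  relative rotation θ_0 = (163.9 + 1614)/EI = 1778/EI
A unit hogging moment at Q produces rotation L₁/(3EI) + L₂/(3EI) = 6.8/EI.
Compatibility: M_Q·(L₁+L₂)/(3EI) = θ_0, giving M_Q = 261.4 kN·m (hogging).
Span PQ, ΣM about P with M_Q applied at Q: R_Q^{PQ}·9 = 116.5 + 261.4, so R_Q^{PQ} = 42 kN and R_P = 51.8 − 42 = 9.802 kN.

R_P = 9.802 kN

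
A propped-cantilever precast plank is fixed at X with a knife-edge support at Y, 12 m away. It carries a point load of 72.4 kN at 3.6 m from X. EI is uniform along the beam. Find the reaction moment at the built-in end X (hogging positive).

M_X = 155.1 kN·m

Release the roller at Y. Primary structure: cantilever fixed at X.
Free-end deflection of the primary structure under the applied loading (downward +):
  point load 72.4 at a = 3.6: Pa²(3L − a)/(6EI) = 5067/EI
Flexibility coefficient — unit upward force at Y: δ_{YY} = L³/(3EI) = 576/EI.
The prop prevents deflection at Y: R_Y = δ_0/δ_{YY} = 5067/576 = 8.797 kN.
Moment equilibrium about X: M_X = Σ(load moments about X) − R_Y·L = 260.6 − 8.797×12 = 155.1 kN·m.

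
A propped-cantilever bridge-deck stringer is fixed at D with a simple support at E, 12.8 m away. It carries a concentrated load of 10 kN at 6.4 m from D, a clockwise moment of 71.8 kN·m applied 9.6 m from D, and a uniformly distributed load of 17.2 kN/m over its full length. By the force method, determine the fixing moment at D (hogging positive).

M_D = 347.1 kN·m

Take the reaction at E as the redundant and release it; the primary structure is a cantilever fixed at D.
Downward deflection at the released point E due to the loads:
  point load 10 at a = 6.4: Pa²(3L − a)/(6EI) = 2185/EI
  clockwise couple 71.8 at a = 9.6: M₀a(2L − a)/(2EI) = 5514/EI
  UDL 17.2: wL⁴/(8EI) = 57714/EI
  δ_0 = 65412/EI
Flexibility coefficient — unit upward force at E: δ_{EE} = L³/(3EI) = 699.1/EI.
The prop prevents deflection at E: R_E = δ_0/δ_{EE} = 65412/699.1 = 93.57 kN.
Moment equilibrium about D: M_D = Σ(load moments about D) − R_E·L = 1545 − 93.57×12.8 = 347.1 kN·m.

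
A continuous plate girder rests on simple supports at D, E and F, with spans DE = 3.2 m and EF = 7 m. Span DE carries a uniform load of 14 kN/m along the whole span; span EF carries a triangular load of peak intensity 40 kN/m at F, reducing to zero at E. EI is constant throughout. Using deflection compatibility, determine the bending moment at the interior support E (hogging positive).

Take M_E as the redundant. Released structure: two simple spans DE and EF with a hinge at E.
Rotations at E on the released spans (each span's end-slope, ×1/EI):
  span DE: UDL 14: wL³/(24EI) = 19.11/EI
  span EF: triangular load, peak 40: 7w₀L³/(360EI) = 266.8/EI
  relative rotation θ_0 = (19.11 + 266.8)/EI = 285.9/EI
A unit hogging moment at E produces rotation L₁/(3EI) + L₂/(3EI) = 3.4/EI.
Slope continuity at E: θ_0 = M_E·3.4/EI, so M_E = 285.9/3.4 = 84.09 kN·m (hogging).

M_E = 84.09 kN·m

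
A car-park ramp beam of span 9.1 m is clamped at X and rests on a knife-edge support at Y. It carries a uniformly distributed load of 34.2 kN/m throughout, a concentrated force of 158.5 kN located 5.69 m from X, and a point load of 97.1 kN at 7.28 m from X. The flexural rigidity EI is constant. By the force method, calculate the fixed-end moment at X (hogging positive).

Choose R_Y as the redundant. The primary structure is the cantilever fixed at X.
Deflection at Y on the released cantilever, summing each load's contribution:
  UDL 34.2: wL⁴/(8EI) = 29316/EI
  point load 158.5 at a = 5.69: Pa²(3L − a)/(6EI) = 18482/EI
  point load 97.1 at a = 7.28: Pa²(3L − a)/(6EI) = 17171/EI
  δ_0 = 64969/EI
Tip deflection under a unit load at Y: L³/(3EI) = 251.2/EI.
The prop prevents deflection at Y: R_Y = δ_0/δ_{YY} = 64969/251.2 = 258.6 kN.
Moment equilibrium about X: M_X = Σ(load moments about X) − R_Y·L = 3025 − 258.6×9.1 = 671.1 kN·m.

M_X = 671.1 kN·m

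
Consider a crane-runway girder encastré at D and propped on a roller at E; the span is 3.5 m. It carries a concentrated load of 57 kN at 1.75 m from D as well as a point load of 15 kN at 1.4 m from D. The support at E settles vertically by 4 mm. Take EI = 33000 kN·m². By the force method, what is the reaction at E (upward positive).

Release the roller at E. Primary structure: cantilever fixed at D.
Downward deflection at the released point E due to the loads:
  point load 57 at a = 1.75: Pa²(3L − a)/(6EI) = 254.6/EI
  point load 15 at a = 1.4: Pa²(3L − a)/(6EI) = 44.59/EI
  δ_0 = 299.2/EI
Tip deflection under a unit load at E: L³/(3EI) = 14.29/EI.
With EI = 33000 kN·m²: δ_0 = 0.009065 m and δ_{EE} = 0.000433 m/kN.
Compatibility — the beam at E must follow the support down by 0.004 m: δ_0 − R_E·δ_{EE} = 0.004, so R_E = (0.009065 − 0.004)/0.000433 = 11.7 kN.

R_E = 11.7 kN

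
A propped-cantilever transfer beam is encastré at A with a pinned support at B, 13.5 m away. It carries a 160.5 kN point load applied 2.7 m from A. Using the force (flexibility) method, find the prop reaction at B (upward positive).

Choose R_B as the redundant. The primary structure is the cantilever fixed at A.
Free-end deflection of the primary structure under the applied loading (downward +):
  point load 160.5 at a = 2.7: Pa²(3L − a)/(6EI) = 7371/EI
Tip deflection under a unit load at B: L³/(3EI) = 820.1/EI.
The prop prevents deflection at B: R_B = δ_0/δ_{BB} = 7371/820.1 = 8.988 kN.

R_B = 8.988 kN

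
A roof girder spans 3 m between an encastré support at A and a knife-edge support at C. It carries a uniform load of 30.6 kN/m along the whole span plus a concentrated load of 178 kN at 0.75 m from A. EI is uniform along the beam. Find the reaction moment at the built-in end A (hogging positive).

M_A = 122 kN·m

Remove the prop at C; the released (primary) structure is a cantilever built in at A.
Primary-structure tip deflection at C by superposition:
  UDL 30.6: wL⁴/(8EI) = 309.8/EI
  point load 178 at a = 0.75: Pa²(3L − a)/(6EI) = 137.7/EI
  δ_0 = 447.5/EI
Tip deflection under a unit load at C: L³/(3EI) = 9/EI.
Compatibility at C: δ_0 − R_C·δ_{CC} = 0, so R_C = 447.5/9 = 49.72 kN.
Moment equilibrium about A: M_A = Σ(load moments about A) − R_C·L = 271.2 − 49.72×3 = 122 kN·m.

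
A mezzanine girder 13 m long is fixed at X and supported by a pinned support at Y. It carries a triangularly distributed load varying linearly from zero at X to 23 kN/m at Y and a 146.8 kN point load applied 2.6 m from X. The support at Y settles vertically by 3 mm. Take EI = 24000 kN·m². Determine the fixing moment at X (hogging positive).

Remove the prop at Y; the released (primary) structure is a cantilever built in at X.
Primary-structure tip deflection at Y by superposition:
  triangular load, peak 23 at the free end: 11w₀L⁴/(120EI) = 60216/EI
  point load 146.8 at a = 2.6: Pa²(3L − a)/(6EI) = 6020/EI
  δ_0 = 66236/EI
Tip deflection under a unit load at Y: L³/(3EI) = 732.3/EI.
With EI = 24000 kN·m²: δ_0 = 2.7599 m and δ_{YY} = 0.030514 m/kN.
Compatibility — the beam at Y must follow the support down by 0.003 m: δ_0 − R_Y·δ_{YY} = 0.003, so R_Y = (2.7599 − 0.003)/0.030514 = 90.35 kN.
Moment equilibrium about X: M_X = Σ(load moments about X) − R_Y·L = 1677 − 90.35×13 = 502.8 kN·m.

M_X = 502.8 kN·m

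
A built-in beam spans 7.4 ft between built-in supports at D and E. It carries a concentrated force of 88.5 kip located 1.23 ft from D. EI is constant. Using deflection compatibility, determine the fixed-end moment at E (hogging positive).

Release both end moments; the primary structure is a simply-supported span DE with redundants M_D and M_E.
On the primary (simply-supported) span, the end slopes from the loading are:
  at D: point load 88.5 at a = 1.23: Pab(L + b)/(6LEI) = 205.3/EI
  at E: point load 88.5 at a = 1.23: Pab(L + a)/(6LEI) = 130.5/EI
  θ_D0 = 205.3/EI,  θ_E0 = 130.5/EI
Flexibility coefficients: a unit moment at one end gives L/(3EI) there and L/(6EI) at the far end, so f₁₁ = f₂₂ = 2.467/EI and f₁₂ = f₂₁ = 1.233/EI.
Compatibility — zero rotation at each built-in end:
  2.467 M_D + 1.233 M_E = 205.3
  1.233 M_D + 2.467 M_E = 130.5
Solving the pair gives M_D = 75.68 kip·ft and M_E = 15.09 kip·ft (hogging).

M_E = 15.09 kip·ft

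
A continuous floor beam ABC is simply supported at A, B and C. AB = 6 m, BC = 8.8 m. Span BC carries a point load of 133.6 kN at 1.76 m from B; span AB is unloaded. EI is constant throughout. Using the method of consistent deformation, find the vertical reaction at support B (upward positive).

R_B = 135.1 kN

Insert a hinge at B; M_B is the redundant, and each span becomes simply supported.
Discontinuity in slope at B on the released structure — sum the simple-span end rotations:
  span BC: point load 133.6 at a = 1.76: Pab(L + b)/(6LEI) = 496.6/EI
  relative rotation θ_0 = (0 + 496.6)/EI = 496.6/EI
A unit hogging moment at B produces rotation L₁/(3EI) + L₂/(3EI) = 4.933/EI.
Compatibility: M_B·(L₁+L₂)/(3EI) = θ_0, giving M_B = 100.7 kN·m (hogging).
Span AB, ΣM about A with M_B applied at B: R_B^{AB}·6 = 0 + 100.7, so R_B^{AB} = 16.78 kN and R_A = 0 − 16.78 = -16.78 kN.
Span BC, ΣM about C: R_B^{BC}·8.8 = 940.5 + 100.7, so R_B^{BC} = 118.3 kN and R_C = 133.6 − 118.3 = 15.28 kN.
R_B = 16.78 + 118.3 = 135.1 kN.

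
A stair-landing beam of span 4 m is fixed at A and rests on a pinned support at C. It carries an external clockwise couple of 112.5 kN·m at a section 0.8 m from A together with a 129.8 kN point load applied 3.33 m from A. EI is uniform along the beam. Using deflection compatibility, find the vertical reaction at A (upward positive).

R_A = 17.12 kN

Release the roller at C. Primary structure: cantilever fixed at A.
Deflection at C on the released cantilever, summing each load's contribution:
  clockwise couple 112.5 at a = 0.8: M₀a(2L − a)/(2EI) = 324/EI
  point load 129.8 at a = 3.33: Pa²(3L − a)/(6EI) = 2080/EI
  δ_0 = 2404/EI
Tip deflection under a unit load at C: L³/(3EI) = 21.33/EI.
Compatibility at C: δ_0 − R_C·δ_{CC} = 0, so R_C = 2404/21.33 = 112.7 kN.
Vertical equilibrium: R_A = ΣP − R_C = 129.8 − 112.7 = 17.12 kN.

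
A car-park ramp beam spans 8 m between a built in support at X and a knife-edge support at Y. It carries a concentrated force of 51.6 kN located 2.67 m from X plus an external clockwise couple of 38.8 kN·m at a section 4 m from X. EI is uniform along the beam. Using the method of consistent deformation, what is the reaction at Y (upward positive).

R_Y = 13.12 kN

Choose R_Y as the redundant. The primary structure is the cantilever fixed at X.
Downward deflection at the released point Y due to the loads:
  point load 51.6 at a = 2.67: Pa²(3L − a)/(6EI) = 1308/EI
  clockwise couple 38.8 at a = 4: M₀a(2L − a)/(2EI) = 931.2/EI
  δ_0 = 2239/EI
Flexibility coefficient — unit upward force at Y: δ_{YY} = L³/(3EI) = 170.7/EI.
The prop prevents deflection at Y: R_Y = δ_0/δ_{YY} = 2239/170.7 = 13.12 kN.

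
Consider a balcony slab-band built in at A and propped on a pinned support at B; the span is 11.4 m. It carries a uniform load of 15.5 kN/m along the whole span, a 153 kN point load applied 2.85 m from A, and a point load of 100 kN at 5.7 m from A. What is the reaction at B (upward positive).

Take the reaction at B as the redundant and release it; the primary structure is a cantilever fixed at A.
Primary-structure tip deflection at B by superposition:
  UDL 15.5: wL⁴/(8EI) = 32724/EI
  point load 153 at a = 2.85: Pa²(3L − a)/(6EI) = 6493/EI
  point load 100 at a = 5.7: Pa²(3L − a)/(6EI) = 15433/EI
  δ_0 = 54650/EI
Flexibility coefficient — unit upward force at B: δ_{BB} = L³/(3EI) = 493.8/EI.
The prop prevents deflection at B: R_B = δ_0/δ_{BB} = 54650/493.8 = 110.7 kN.

R_B = 110.7 kN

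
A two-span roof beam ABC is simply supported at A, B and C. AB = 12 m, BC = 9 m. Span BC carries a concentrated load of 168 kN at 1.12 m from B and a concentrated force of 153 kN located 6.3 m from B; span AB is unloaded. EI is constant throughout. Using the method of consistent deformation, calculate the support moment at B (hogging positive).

M_B = 146.8 kN·m

Take M_B as the redundant. Released structure: two simple spans AB and BC with a hinge at B.
Rotations at B on the released spans (each span's end-slope, ×1/EI):
  span BC: point load 168 at a = 1.12: Pab(L + b)/(6LEI) = 463.5/EI
  span BC: point load 153 at a = 6.3: Pab(L + b)/(6LEI) = 563.9/EI
  relative rotation θ_0 = (0 + 1027)/EI = 1027/EI
A unit hogging moment at B produces rotation L₁/(3EI) + L₂/(3EI) = 7/EI.
Slope continuity at B: θ_0 = M_B·7/EI, so M_B = 1027/7 = 146.8 kN·m (hogging).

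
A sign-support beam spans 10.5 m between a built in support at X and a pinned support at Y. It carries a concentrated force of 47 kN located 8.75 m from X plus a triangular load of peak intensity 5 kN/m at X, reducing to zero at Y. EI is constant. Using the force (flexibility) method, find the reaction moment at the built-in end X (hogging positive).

M_X = 76.73 kN·m

Release the roller at Y. Primary structure: cantilever fixed at X.
Free-end deflection of the primary structure under the applied loading (downward +):
  point load 47 at a = 8.75: Pa²(3L − a)/(6EI) = 13644/EI
  triangular load, peak 5 at the fixed end: w₀L⁴/(30EI) = 2026/EI
  δ_0 = 15670/EI
Tip deflection under a unit load at Y: L³/(3EI) = 385.9/EI.
The prop prevents deflection at Y: R_Y = δ_0/δ_{YY} = 15670/385.9 = 40.61 kN.
Moment equilibrium about X: M_X = Σ(load moments about X) − R_Y·L = 503.1 − 40.61×10.5 = 76.73 kN·m.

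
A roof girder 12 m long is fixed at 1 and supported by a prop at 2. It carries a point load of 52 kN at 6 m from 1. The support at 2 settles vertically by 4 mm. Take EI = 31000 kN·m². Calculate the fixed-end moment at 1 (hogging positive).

M_1 = 119.6 kN·m

Remove the prop at 2; the released (primary) structure is a cantilever built in at 1.
Downward deflection at the released point 2 due to the loads:
  point load 52 at a = 6: Pa²(3L − a)/(6EI) = 9360/EI
Flexibility coefficient — unit upward force at 2: δ_{22} = L³/(3EI) = 576/EI.
With EI = 31000 kN·m²: δ_0 = 0.30194 m and δ_{22} = 0.018581 m/kN.
Compatibility — the beam at 2 must follow the support down by 0.004 m: δ_0 − R_2·δ_{22} = 0.004, so R_2 = (0.30194 − 0.004)/0.018581 = 16.03 kN.
Moment equilibrium about 1: M_1 = Σ(load moments about 1) − R_2·L = 312 − 16.03×12 = 119.6 kN·m.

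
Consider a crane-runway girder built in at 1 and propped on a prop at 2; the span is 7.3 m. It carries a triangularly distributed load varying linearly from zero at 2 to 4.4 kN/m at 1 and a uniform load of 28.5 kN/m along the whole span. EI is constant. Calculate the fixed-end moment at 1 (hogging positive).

Take the reaction at 2 as the redundant and release it; the primary structure is a cantilever fixed at 1.
Free-end deflection of the primary structure under the applied loading (downward +):
  triangular load, peak 4.4 at the fixed end: w₀L⁴/(30EI) = 416.5/EI
  UDL 28.5: wL⁴/(8EI) = 10117/EI
  δ_0 = 10533/EI
Flexibility coefficient — unit upward force at 2: δ_{22} = L³/(3EI) = 129.7/EI.
Compatibility at 2: δ_0 − R_2·δ_{22} = 0, so R_2 = 10533/129.7 = 81.23 kN.
Moment equilibrium about 1: M_1 = Σ(load moments about 1) − R_2·L = 798.5 − 81.23×7.3 = 205.5 kN·m.

M_1 = 205.5 kN·m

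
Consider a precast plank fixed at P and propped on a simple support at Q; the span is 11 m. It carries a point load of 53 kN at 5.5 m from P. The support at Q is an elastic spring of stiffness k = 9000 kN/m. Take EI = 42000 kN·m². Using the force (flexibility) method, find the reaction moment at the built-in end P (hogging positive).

M_P = 111.2 kN·m

Release the roller at Q. Primary structure: cantilever fixed at P.
Deflection at Q on the released cantilever, summing each load's contribution:
  point load 53 at a = 5.5: Pa²(3L − a)/(6EI) = 7348/EI
Flexibility coefficient — unit upward force at Q: δ_{QQ} = L³/(3EI) = 443.7/EI.
With EI = 42000 kN·m²: δ_0 = 0.17496 m and δ_{QQ} = 0.010563 m/kN.
Compatibility — the spring shortens by R_Q/k under the reaction it provides: δ_0 − R_Q·δ_{QQ} = R_Q/k. With 1/k = 0.000111 m/kN, R_Q = δ_0 / (δ_{QQ} + 1/k) = 0.17496 / (0.010563 + 0.000111) = 16.39 kN.
Moment equilibrium about P: M_P = Σ(load moments about P) − R_Q·L = 291.5 − 16.39×11 = 111.2 kN·m.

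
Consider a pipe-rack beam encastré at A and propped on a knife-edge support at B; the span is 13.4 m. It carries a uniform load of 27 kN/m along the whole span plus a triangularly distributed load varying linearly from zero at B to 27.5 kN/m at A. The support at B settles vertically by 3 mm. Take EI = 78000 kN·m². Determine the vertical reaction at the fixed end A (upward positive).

Take the reaction at B as the redundant and release it; the primary structure is a cantilever fixed at A.
Free-end deflection of the primary structure under the applied loading (downward +):
  UDL 27: wL⁴/(8EI) = 108816/EI
  triangular load, peak 27.5 at the fixed end: w₀L⁴/(30EI) = 29555/EI
  δ_0 = 138371/EI
Flexibility coefficient — unit upward force at B: δ_{BB} = L³/(3EI) = 802/EI.
With EI = 78000 kN·m²: δ_0 = 1.774 m and δ_{BB} = 0.010282 m/kN.
Compatibility — the beam at B must follow the support down by 0.003 m: δ_0 − R_B·δ_{BB} = 0.003, so R_B = (1.774 − 0.003)/0.010282 = 172.2 kN.
Vertical equilibrium: R_A = ΣP − R_B = 546 − 172.2 = 373.8 kN.

R_A = 373.8 kN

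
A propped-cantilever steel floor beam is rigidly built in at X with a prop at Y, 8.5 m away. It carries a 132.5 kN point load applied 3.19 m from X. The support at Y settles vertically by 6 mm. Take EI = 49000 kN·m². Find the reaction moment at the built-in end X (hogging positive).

M_X = 226.7 kN·m

Take the reaction at Y as the redundant and release it; the primary structure is a cantilever fixed at X.
Primary-structure tip deflection at Y by superposition:
  point load 132.5 at a = 3.19: Pa²(3L − a)/(6EI) = 5014/EI
Tip deflection under a unit load at Y: L³/(3EI) = 204.7/EI.
With EI = 49000 kN·m²: δ_0 = 0.10232 m and δ_{YY} = 0.004178 m/kN.
Compatibility — the beam at Y must follow the support down by 0.006 m: δ_0 − R_Y·δ_{YY} = 0.006, so R_Y = (0.10232 − 0.006)/0.004178 = 23.06 kN.
Moment equilibrium about X: M_X = Σ(load moments about X) − R_Y·L = 422.7 − 23.06×8.5 = 226.7 kN·m.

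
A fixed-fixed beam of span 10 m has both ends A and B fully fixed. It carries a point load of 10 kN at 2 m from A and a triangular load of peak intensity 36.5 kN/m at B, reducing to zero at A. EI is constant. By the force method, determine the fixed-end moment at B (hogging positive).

M_B = 185.7 kN·m

Release both end moments; the primary structure is a simply-supported span AB with redundants M_A and M_B.
On the primary (simply-supported) span, the end slopes from the loading are:
  at A: point load 10 at a = 2: Pab(L + b)/(6LEI) = 48/EI
  at B: point load 10 at a = 2: Pab(L + a)/(6LEI) = 32/EI
  at A: triangular load, peak 36.5: 7w₀L³/(360EI) = 709.7/EI
  at B: triangular load, peak 36.5: w₀L³/(45EI) = 811.1/EI
  θ_A0 = 757.7/EI,  θ_B0 = 843.1/EI
Flexibility coefficients: a unit moment at one end gives L/(3EI) there and L/(6EI) at the far end, so f₁₁ = f₂₂ = 3.333/EI and f₁₂ = f₂₁ = 1.667/EI.
Compatibility — zero rotation at each built-in end:
  3.333 M_A + 1.667 M_B = 757.7
  1.667 M_A + 3.333 M_B = 843.1
Solving the pair gives M_A = 134.5 kN·m and M_B = 185.7 kN·m (hogging).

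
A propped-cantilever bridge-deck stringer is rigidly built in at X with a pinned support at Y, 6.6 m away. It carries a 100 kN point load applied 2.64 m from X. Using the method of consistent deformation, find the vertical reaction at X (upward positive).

R_X = 79.2 kN

Take the reaction at Y as the redundant and release it; the primary structure is a cantilever fixed at X.
Free-end deflection of the primary structure under the applied loading (downward +):
  point load 100 at a = 2.64: Pa²(3L − a)/(6EI) = 1993/EI
Tip deflection under a unit load at Y: L³/(3EI) = 95.83/EI.
Compatibility at Y: δ_0 − R_Y·δ_{YY} = 0, so R_Y = 1993/95.83 = 20.8 kN.
Vertical equilibrium: R_X = ΣP − R_Y = 100 − 20.8 = 79.2 kN.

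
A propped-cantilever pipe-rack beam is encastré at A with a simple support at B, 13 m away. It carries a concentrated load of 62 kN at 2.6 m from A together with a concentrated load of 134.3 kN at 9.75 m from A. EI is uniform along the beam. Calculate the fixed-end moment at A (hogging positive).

Release the roller at B. Primary structure: cantilever fixed at A.
Primary-structure tip deflection at B by superposition:
  point load 62 at a = 2.6: Pa²(3L − a)/(6EI) = 2543/EI
  point load 134.3 at a = 9.75: Pa²(3L − a)/(6EI) = 62239/EI
  δ_0 = 64781/EI
Tip deflection under a unit load at B: L³/(3EI) = 732.3/EI.
Compatibility at B: δ_0 − R_B·δ_{BB} = 0, so R_B = 64781/732.3 = 88.46 kN.
Moment equilibrium about A: M_A = Σ(load moments about A) − R_B·L = 1471 − 88.46×13 = 320.7 kN·m.

M_A = 320.7 kN·m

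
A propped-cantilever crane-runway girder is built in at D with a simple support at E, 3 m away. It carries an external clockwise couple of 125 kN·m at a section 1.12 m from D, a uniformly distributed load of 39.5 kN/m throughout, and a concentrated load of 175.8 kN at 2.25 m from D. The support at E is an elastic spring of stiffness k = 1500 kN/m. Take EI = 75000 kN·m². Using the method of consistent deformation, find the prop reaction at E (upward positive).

Take the reaction at E as the redundant and release it; the primary structure is a cantilever fixed at D.
Free-end deflection of the primary structure under the applied loading (downward +):
  clockwise couple 125 at a = 1.12: M₀a(2L − a)/(2EI) = 341.6/EI
  UDL 39.5: wL⁴/(8EI) = 399.9/EI
  point load 175.8 at a = 2.25: Pa²(3L − a)/(6EI) = 1001/EI
  δ_0 = 1743/EI
Tip deflection under a unit load at E: L³/(3EI) = 9/EI.
With EI = 75000 kN·m²: δ_0 = 0.023237 m and δ_{EE} = 0.00012 m/kN.
Compatibility — the spring shortens by R_E/k under the reaction it provides: δ_0 − R_E·δ_{EE} = R_E/k. With 1/k = 0.000667 m/kN, R_E = δ_0 / (δ_{EE} + 1/k) = 0.023237 / (0.00012 + 0.000667) = 29.54 kN.

R_E = 29.54 kN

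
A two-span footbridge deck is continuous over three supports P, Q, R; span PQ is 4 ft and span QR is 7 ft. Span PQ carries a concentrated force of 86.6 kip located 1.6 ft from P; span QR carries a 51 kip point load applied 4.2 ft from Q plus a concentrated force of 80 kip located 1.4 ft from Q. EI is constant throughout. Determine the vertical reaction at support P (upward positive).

Release continuity at Q by inserting a hinge; the redundant is the internal moment M_Q. The primary structure is two simply-supported spans PQ and QR.
Discontinuity in slope at Q on the released structure — sum the simple-span end rotations:
  span PQ: point load 86.6 at a = 1.6: Pab(L + a)/(6LEI) = 77.59/EI
  span QR: point load 51 at a = 4.2: Pab(L + b)/(6LEI) = 139.9/EI
  span QR: point load 80 at a = 1.4: Pab(L + b)/(6LEI) = 188.2/EI
  relative rotation θ_0 = (77.59 + 328.1)/EI = 405.7/EI
A unit hogging moment at Q produces rotation L₁/(3EI) + L₂/(3EI) = 3.667/EI.
Compatibility: M_Q·(L₁+L₂)/(3EI) = θ_0, giving M_Q = 110.6 kip·ft (hogging).
Span PQ, ΣM about P with M_Q applied at Q: R_Q^{PQ}·4 = 138.6 + 110.6, so R_Q^{PQ} = 62.3 kip and R_P = 86.6 − 62.3 = 24.3 kip.

R_P = 24.3 kip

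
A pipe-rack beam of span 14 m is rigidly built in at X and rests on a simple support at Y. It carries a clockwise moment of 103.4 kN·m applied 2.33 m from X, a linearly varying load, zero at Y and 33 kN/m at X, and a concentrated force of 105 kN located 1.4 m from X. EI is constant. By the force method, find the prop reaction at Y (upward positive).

Take the reaction at Y as the redundant and release it; the primary structure is a cantilever fixed at X.
Free-end deflection of the primary structure under the applied loading (downward +):
  clockwise couple 103.4 at a = 2.33: M₀a(2L − a)/(2EI) = 3092/EI
  triangular load, peak 33 at the fixed end: w₀L⁴/(30EI) = 42258/EI
  point load 105 at a = 1.4: Pa²(3L − a)/(6EI) = 1393/EI
  δ_0 = 46742/EI
Flexibility coefficient — unit upward force at Y: δ_{YY} = L³/(3EI) = 914.7/EI.
Compatibility at Y: δ_0 − R_Y·δ_{YY} = 0, so R_Y = 46742/914.7 = 51.1 kN.

R_Y = 51.1 kN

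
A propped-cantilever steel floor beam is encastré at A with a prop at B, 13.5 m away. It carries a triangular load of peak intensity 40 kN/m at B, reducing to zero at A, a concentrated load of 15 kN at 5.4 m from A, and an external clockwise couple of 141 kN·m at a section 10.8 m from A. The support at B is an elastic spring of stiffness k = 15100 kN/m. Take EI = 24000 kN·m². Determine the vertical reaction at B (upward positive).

R_B = 166.3 kN

Remove the prop at B; the released (primary) structure is a cantilever built in at A.
Primary-structure tip deflection at B by superposition:
  triangular load, peak 40 at the free end: 11w₀L⁴/(120EI) = 121789/EI
  point load 15 at a = 5.4: Pa²(3L − a)/(6EI) = 2559/EI
  clockwise couple 141 at a = 10.8: M₀a(2L − a)/(2EI) = 12335/EI
  δ_0 = 136682/EI
Flexibility coefficient — unit upward force at B: δ_{BB} = L³/(3EI) = 820.1/EI.
With EI = 24000 kN·m²: δ_0 = 5.6951 m and δ_{BB} = 0.034172 m/kN.
Compatibility — the spring shortens by R_B/k under the reaction it provides: δ_0 − R_B·δ_{BB} = R_B/k. With 1/k = 0.000066 m/kN, R_B = δ_0 / (δ_{BB} + 1/k) = 5.6951 / (0.034172 + 0.000066) = 166.3 kN.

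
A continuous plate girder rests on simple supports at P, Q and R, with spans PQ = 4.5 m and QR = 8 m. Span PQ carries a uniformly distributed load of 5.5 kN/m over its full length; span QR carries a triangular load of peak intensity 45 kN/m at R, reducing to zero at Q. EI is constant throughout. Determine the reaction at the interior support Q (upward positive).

Take M_Q as the redundant. Released structure: two simple spans PQ and QR with a hinge at Q.
Rotations at Q on the released spans (each span's end-slope, ×1/EI):
  span PQ: UDL 5.5: wL³/(24EI) = 20.88/EI
  span QR: triangular load, peak 45: 7w₀L³/(360EI) = 448/EI
  relative rotation θ_0 = (20.88 + 448)/EI = 468.9/EI
A unit hogging moment at Q produces rotation L₁/(3EI) + L₂/(3EI) = 4.167/EI.
Slope continuity at Q: θ_0 = M_Q·4.167/EI, so M_Q = 468.9/4.167 = 112.5 kN·m (hogging).
Span PQ, ΣM about P with M_Q applied at Q: R_Q^{PQ}·4.5 = 55.69 + 112.5, so R_Q^{PQ} = 37.38 kN and R_P = 24.75 − 37.38 = -12.63 kN.
Span QR, ΣM about R: R_Q^{QR}·8 = 480 + 112.5, so R_Q^{QR} = 74.07 kN and R_R = 180 − 74.07 = 105.9 kN.
R_Q = 37.38 + 74.07 = 111.4 kN.

R_Q = 111.4 kN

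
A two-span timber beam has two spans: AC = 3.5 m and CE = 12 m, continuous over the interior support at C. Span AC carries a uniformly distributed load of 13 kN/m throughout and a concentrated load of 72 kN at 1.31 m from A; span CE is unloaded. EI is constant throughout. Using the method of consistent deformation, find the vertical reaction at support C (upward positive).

R_C = 54.74 kN

Insert a hinge at C; M_C is the redundant, and each span becomes simply supported.
Discontinuity in slope at C on the released structure — sum the simple-span end rotations:
  span AC: UDL 13: wL³/(24EI) = 23.22/EI
  span AC: point load 72 at a = 1.31: Pab(L + a)/(6LEI) = 47.31/EI
  relative rotation θ_0 = (70.54 + 0)/EI = 70.54/EI
A unit hogging moment at C produces rotation L₁/(3EI) + L₂/(3EI) = 5.167/EI.
Compatibility: M_C·(L₁+L₂)/(3EI) = θ_0, giving M_C = 13.65 kN·m (hogging).
Span AC, ΣM about A with M_C applied at C: R_C^{AC}·3.5 = 173.9 + 13.65, so R_C^{AC} = 53.6 kN and R_A = 117.5 − 53.6 = 63.9 kN.
Span CE, ΣM about E: R_C^{CE}·12 = 0 + 13.65, so R_C^{CE} = 1.138 kN and R_E = 0 − 1.138 = -1.138 kN.
R_C = 53.6 + 1.138 = 54.74 kN.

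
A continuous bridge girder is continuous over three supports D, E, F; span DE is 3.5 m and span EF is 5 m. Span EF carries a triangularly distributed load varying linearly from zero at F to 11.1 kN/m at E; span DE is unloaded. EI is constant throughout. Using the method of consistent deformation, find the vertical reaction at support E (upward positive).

Release continuity at E by inserting a hinge; the redundant is the internal moment M_E. The primary structure is two simply-supported spans DE and EF.
Rotations at E on the released spans (each span's end-slope, ×1/EI):
  span EF: triangular load, peak 11.1: w₀L³/(45EI) = 30.83/EI
  relative rotation θ_0 = (0 + 30.83)/EI = 30.83/EI
A unit hogging moment at E produces rotation L₁/(3EI) + L₂/(3EI) = 2.833/EI.
Compatibility: M_E·(L₁+L₂)/(3EI) = θ_0, giving M_E = 10.88 kN·m (hogging).
Span DE, ΣM about D with M_E applied at E: R_E^{DE}·3.5 = 0 + 10.88, so R_E^{DE} = 3.109 kN and R_D = 0 − 3.109 = -3.109 kN.
Span EF, ΣM about F: R_E^{EF}·5 = 92.5 + 10.88, so R_E^{EF} = 20.68 kN and R_F = 27.75 − 20.68 = 7.074 kN.
R_E = 3.109 + 20.68 = 23.79 kN.

R_E = 23.79 kN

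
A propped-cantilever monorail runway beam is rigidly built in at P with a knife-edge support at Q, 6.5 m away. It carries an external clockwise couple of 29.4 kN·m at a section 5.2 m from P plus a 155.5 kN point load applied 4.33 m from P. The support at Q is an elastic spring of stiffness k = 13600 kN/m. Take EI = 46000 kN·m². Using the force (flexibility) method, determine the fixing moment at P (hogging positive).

M_P = 157.1 kN·m

Take the reaction at Q as the redundant and release it; the primary structure is a cantilever fixed at P.
Downward deflection at the released point Q due to the loads:
  clockwise couple 29.4 at a = 5.2: M₀a(2L − a)/(2EI) = 596.2/EI
  point load 155.5 at a = 4.33: Pa²(3L − a)/(6EI) = 7371/EI
  δ_0 = 7967/EI
Flexibility coefficient — unit upward force at Q: δ_{QQ} = L³/(3EI) = 91.54/EI.
With EI = 46000 kN·m²: δ_0 = 0.17321 m and δ_{QQ} = 0.00199 m/kN.
Compatibility — the spring shortens by R_Q/k under the reaction it provides: δ_0 − R_Q·δ_{QQ} = R_Q/k. With 1/k = 0.000074 m/kN, R_Q = δ_0 / (δ_{QQ} + 1/k) = 0.17321 / (0.00199 + 0.000074) = 83.94 kN.
Moment equilibrium about P: M_P = Σ(load moments about P) − R_Q·L = 702.7 − 83.94×6.5 = 157.1 kN·m.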